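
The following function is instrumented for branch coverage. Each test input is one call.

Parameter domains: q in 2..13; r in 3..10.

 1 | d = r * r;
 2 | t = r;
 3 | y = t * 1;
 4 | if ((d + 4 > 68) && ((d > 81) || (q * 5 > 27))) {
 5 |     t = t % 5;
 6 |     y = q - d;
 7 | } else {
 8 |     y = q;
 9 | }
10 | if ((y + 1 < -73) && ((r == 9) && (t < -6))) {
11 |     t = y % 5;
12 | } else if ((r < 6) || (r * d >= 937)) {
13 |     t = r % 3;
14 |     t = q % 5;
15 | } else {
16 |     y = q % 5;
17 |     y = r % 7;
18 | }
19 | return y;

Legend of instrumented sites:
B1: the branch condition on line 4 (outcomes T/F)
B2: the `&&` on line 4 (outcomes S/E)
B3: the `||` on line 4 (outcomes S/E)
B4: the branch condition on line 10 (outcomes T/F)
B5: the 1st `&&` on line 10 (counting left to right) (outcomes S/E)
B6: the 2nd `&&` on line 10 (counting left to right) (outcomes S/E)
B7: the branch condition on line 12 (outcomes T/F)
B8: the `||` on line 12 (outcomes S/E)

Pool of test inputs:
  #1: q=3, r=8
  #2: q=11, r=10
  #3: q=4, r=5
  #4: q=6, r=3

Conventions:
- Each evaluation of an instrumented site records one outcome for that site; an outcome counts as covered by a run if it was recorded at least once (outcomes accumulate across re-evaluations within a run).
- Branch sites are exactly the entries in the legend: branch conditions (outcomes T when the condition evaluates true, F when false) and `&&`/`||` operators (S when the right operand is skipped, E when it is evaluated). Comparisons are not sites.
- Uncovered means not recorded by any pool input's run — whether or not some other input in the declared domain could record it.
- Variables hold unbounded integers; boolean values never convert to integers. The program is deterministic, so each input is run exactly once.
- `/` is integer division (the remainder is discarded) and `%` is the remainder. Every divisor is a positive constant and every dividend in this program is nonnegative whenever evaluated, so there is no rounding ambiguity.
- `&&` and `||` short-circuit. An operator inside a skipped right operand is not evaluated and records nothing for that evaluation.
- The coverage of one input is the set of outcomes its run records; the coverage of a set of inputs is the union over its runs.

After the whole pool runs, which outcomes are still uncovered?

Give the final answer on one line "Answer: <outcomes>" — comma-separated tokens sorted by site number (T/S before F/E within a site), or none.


#1 (q=3, r=8) -> B2->S, B1->F, B5->S, B4->F, B8->E, B7->F; covered: B1=F, B2=S, B4=F, B5=S, B7=F, B8=E
#2 (q=11, r=10) -> B2->E, B3->S, B1->T, B5->E, B6->S, B4->F, B8->E, B7->T; covered: B1=T, B2=E, B3=S, B4=F, B5=E, B6=S, B7=T, B8=E
#3 (q=4, r=5) -> B2->S, B1->F, B5->S, B4->F, B8->S, B7->T; covered: B1=F, B2=S, B4=F, B5=S, B7=T, B8=S
#4 (q=6, r=3) -> B2->S, B1->F, B5->S, B4->F, B8->S, B7->T; covered: B1=F, B2=S, B4=F, B5=S, B7=T, B8=S
union over the pool: B1=T, B1=F, B2=S, B2=E, B3=S, B4=F, B5=S, B5=E, B6=S, B7=T, B7=F, B8=S, B8=E
uncovered (3 of 16): B3=E, B4=T, B6=E
Answer: B3=E, B4=T, B6=E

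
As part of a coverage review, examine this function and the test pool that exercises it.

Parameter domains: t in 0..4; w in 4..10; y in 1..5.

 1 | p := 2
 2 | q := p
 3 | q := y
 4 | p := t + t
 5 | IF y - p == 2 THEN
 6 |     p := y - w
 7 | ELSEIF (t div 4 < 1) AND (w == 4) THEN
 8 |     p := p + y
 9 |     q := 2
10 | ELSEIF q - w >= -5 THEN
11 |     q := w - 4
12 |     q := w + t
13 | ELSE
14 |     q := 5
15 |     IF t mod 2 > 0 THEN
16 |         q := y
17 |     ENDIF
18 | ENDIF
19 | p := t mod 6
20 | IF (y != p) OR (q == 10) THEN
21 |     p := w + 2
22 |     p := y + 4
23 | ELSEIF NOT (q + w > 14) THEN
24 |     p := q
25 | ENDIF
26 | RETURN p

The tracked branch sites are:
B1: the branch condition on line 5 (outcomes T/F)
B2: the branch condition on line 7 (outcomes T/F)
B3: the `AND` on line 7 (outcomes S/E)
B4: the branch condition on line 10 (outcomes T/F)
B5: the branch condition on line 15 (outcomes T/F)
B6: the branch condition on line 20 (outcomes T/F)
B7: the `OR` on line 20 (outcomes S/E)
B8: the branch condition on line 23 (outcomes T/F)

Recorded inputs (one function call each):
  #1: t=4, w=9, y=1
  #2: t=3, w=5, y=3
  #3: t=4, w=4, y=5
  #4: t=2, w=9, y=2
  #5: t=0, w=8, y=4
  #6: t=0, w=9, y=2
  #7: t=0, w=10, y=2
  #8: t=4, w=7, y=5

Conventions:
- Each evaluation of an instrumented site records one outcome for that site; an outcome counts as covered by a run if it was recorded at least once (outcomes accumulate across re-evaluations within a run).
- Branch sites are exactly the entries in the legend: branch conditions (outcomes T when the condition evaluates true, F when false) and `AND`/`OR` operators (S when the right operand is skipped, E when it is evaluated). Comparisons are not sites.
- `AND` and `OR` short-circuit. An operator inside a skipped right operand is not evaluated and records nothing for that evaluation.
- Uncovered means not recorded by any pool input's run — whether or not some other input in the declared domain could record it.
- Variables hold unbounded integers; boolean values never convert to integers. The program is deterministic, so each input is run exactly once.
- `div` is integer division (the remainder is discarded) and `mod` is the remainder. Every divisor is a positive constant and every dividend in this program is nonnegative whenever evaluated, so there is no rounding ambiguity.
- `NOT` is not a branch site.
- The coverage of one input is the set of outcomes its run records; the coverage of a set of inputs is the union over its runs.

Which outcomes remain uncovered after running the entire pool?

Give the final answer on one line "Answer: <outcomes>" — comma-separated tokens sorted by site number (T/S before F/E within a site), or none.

input #1, t=4, w=9, y=1: events B1->F, B3->S, B2->F, B4->F, B5->F, B7->S, B6->T; outcomes B1=F, B2=F, B3=S, B4=F, B5=F, B6=T, B7=S
input #2, t=3, w=5, y=3: events B1->F, B3->E, B2->F, B4->T, B7->E, B6->F, B8->T; outcomes B1=F, B2=F, B3=E, B4=T, B6=F, B7=E, B8=T
input #3, t=4, w=4, y=5: events B1->F, B3->S, B2->F, B4->T, B7->S, B6->T; outcomes B1=F, B2=F, B3=S, B4=T, B6=T, B7=S
input #4, t=2, w=9, y=2: events B1->F, B3->E, B2->F, B4->F, B5->F, B7->E, B6->F, B8->T; outcomes B1=F, B2=F, B3=E, B4=F, B5=F, B6=F, B7=E, B8=T
input #5, t=0, w=8, y=4: events B1->F, B3->E, B2->F, B4->T, B7->S, B6->T; outcomes B1=F, B2=F, B3=E, B4=T, B6=T, B7=S
input #6, t=0, w=9, y=2: events B1->T, B7->S, B6->T; outcomes B1=T, B6=T, B7=S
input #7, t=0, w=10, y=2: events B1->T, B7->S, B6->T; outcomes B1=T, B6=T, B7=S
input #8, t=4, w=7, y=5: events B1->F, B3->S, B2->F, B4->T, B7->S, B6->T; outcomes B1=F, B2=F, B3=S, B4=T, B6=T, B7=S
union over the pool: B1=T, B1=F, B2=F, B3=S, B3=E, B4=T, B4=F, B5=F, B6=T, B6=F, B7=S, B7=E, B8=T
uncovered (3 of 16): B2=T, B5=T, B8=F

Answer: B2=T, B5=T, B8=F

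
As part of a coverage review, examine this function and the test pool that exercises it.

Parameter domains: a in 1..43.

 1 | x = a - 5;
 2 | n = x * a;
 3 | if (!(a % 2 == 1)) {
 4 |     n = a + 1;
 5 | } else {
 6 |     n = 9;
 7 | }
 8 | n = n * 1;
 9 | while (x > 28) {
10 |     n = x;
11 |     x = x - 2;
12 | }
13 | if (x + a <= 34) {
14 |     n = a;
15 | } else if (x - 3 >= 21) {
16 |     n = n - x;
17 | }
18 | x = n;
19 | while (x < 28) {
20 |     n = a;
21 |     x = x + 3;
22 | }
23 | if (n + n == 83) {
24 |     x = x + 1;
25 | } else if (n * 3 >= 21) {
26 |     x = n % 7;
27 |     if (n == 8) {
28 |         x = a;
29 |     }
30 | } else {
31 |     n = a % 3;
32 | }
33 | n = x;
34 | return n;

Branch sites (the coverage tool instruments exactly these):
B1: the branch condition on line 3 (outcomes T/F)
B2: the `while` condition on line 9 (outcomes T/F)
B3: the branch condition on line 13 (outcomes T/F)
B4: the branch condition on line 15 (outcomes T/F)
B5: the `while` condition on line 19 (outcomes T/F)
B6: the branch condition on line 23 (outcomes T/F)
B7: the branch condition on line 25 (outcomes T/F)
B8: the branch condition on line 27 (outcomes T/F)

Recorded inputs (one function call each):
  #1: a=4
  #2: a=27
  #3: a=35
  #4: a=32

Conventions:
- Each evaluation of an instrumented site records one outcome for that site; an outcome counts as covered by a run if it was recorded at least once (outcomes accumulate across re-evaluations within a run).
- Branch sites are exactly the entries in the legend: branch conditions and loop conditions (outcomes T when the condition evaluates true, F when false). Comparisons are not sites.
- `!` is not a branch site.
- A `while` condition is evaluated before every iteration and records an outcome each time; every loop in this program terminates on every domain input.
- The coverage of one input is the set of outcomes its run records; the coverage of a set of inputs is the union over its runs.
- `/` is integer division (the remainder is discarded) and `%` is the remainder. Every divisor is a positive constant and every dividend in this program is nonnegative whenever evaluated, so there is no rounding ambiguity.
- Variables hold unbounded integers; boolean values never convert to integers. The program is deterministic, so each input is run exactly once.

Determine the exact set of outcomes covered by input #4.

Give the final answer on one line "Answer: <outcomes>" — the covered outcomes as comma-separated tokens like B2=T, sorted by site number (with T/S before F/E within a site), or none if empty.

Tracing the run of input #4 (a=32):
  B1->T, B2->F, B3->F, B4->T, B5->T, B5->T, B5->T, B5->T, B5->T, B5->T
  B5->T, B5->T, B5->F, B6->F, B7->T, B8->F
distinct outcomes covered: B1=T, B2=F, B3=F, B4=T, B5=T, B5=F, B6=F, B7=T, B8=F

Answer: B1=T, B2=F, B3=F, B4=T, B5=T, B5=F, B6=F, B7=T, B8=F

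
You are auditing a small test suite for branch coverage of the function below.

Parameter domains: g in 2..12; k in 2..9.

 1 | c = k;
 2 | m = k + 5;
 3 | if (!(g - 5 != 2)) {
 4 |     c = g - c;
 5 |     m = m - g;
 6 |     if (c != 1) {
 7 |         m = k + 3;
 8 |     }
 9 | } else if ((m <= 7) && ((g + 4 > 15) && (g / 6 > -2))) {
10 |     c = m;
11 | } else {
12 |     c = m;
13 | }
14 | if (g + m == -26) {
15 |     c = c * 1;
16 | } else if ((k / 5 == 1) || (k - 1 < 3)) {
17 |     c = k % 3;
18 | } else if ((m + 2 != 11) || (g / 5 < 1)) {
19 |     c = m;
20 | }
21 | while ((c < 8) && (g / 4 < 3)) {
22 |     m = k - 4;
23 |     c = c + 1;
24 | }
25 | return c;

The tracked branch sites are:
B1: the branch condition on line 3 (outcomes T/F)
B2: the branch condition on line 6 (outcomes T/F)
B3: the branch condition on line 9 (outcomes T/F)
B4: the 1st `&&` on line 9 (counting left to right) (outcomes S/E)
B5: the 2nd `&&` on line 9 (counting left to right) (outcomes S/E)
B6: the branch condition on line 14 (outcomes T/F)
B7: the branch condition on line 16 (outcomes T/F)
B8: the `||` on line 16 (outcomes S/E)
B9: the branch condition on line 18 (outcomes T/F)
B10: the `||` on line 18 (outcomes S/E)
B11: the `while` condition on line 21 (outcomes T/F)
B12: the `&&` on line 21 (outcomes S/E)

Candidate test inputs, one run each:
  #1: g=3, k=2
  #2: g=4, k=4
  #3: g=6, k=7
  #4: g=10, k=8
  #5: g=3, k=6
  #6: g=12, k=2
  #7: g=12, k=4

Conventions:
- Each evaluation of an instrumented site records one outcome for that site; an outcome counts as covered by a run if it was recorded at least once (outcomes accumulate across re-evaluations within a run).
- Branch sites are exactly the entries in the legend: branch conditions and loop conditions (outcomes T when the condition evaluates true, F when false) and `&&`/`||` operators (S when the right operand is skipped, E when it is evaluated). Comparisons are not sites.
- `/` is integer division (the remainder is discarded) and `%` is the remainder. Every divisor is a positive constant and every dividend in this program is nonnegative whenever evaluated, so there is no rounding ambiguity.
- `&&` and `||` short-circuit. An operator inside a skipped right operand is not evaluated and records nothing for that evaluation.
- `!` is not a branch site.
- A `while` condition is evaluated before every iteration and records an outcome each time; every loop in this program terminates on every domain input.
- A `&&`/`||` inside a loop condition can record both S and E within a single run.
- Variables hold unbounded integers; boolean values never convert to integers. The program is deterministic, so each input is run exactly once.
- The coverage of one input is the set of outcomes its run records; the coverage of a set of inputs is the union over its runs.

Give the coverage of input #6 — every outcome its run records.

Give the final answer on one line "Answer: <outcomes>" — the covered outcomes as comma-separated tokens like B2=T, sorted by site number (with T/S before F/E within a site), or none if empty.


Simulating input #6 (g=12, k=2) step by step:
  B1->F, B4->E, B5->E, B3->T, B6->F, B8->E, B7->T, B12->E, B11->F
as a set, this run covers: B1=F, B3=T, B4=E, B5=E, B6=F, B7=T, B8=E, B11=F, B12=E
Answer: B1=F, B3=T, B4=E, B5=E, B6=F, B7=T, B8=E, B11=F, B12=E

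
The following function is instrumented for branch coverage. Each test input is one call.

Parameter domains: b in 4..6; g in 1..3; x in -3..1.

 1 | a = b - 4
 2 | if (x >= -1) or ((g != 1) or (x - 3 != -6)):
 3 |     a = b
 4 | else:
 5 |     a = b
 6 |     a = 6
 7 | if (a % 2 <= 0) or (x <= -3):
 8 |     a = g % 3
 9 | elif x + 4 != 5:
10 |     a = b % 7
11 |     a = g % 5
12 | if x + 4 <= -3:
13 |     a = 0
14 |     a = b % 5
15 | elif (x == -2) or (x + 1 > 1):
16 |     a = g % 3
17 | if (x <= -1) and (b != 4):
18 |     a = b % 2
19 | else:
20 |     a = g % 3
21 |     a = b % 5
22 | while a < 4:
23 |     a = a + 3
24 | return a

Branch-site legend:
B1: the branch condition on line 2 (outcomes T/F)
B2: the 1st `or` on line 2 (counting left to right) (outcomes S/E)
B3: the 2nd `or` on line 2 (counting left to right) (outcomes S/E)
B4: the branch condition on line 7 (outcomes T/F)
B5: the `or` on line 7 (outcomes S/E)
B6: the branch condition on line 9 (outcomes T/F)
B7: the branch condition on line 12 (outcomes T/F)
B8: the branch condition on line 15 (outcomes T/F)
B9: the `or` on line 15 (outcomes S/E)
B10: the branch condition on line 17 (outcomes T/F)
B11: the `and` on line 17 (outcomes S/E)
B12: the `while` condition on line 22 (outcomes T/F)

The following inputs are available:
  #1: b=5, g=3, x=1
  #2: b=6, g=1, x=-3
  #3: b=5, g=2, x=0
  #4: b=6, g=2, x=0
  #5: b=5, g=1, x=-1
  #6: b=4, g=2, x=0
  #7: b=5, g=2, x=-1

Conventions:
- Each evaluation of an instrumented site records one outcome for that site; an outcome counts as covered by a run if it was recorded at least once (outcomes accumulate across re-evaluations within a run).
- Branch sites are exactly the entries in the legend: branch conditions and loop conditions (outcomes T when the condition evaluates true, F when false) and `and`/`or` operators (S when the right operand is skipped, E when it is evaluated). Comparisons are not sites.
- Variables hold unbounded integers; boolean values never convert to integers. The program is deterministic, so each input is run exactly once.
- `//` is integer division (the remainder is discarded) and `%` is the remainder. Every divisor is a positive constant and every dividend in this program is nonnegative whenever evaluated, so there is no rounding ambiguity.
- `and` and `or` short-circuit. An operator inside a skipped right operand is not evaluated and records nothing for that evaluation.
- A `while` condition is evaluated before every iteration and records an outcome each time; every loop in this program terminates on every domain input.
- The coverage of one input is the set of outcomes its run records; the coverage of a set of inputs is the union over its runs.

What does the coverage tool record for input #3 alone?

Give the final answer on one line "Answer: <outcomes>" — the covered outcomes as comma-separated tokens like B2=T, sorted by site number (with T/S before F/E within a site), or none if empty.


Tracing the run of input #3 (b=5, g=2, x=0):
  B2->S, B1->T, B5->E, B4->F, B6->T, B7->F, B9->E, B8->F, B11->S, B10->F
  B12->T, B12->T, B12->F
deduplicating events, the covered set is: B1=T, B2=S, B4=F, B5=E, B6=T, B7=F, B8=F, B9=E, B10=F, B11=S, B12=T, B12=F
Answer: B1=T, B2=S, B4=F, B5=E, B6=T, B7=F, B8=F, B9=E, B10=F, B11=S, B12=T, B12=F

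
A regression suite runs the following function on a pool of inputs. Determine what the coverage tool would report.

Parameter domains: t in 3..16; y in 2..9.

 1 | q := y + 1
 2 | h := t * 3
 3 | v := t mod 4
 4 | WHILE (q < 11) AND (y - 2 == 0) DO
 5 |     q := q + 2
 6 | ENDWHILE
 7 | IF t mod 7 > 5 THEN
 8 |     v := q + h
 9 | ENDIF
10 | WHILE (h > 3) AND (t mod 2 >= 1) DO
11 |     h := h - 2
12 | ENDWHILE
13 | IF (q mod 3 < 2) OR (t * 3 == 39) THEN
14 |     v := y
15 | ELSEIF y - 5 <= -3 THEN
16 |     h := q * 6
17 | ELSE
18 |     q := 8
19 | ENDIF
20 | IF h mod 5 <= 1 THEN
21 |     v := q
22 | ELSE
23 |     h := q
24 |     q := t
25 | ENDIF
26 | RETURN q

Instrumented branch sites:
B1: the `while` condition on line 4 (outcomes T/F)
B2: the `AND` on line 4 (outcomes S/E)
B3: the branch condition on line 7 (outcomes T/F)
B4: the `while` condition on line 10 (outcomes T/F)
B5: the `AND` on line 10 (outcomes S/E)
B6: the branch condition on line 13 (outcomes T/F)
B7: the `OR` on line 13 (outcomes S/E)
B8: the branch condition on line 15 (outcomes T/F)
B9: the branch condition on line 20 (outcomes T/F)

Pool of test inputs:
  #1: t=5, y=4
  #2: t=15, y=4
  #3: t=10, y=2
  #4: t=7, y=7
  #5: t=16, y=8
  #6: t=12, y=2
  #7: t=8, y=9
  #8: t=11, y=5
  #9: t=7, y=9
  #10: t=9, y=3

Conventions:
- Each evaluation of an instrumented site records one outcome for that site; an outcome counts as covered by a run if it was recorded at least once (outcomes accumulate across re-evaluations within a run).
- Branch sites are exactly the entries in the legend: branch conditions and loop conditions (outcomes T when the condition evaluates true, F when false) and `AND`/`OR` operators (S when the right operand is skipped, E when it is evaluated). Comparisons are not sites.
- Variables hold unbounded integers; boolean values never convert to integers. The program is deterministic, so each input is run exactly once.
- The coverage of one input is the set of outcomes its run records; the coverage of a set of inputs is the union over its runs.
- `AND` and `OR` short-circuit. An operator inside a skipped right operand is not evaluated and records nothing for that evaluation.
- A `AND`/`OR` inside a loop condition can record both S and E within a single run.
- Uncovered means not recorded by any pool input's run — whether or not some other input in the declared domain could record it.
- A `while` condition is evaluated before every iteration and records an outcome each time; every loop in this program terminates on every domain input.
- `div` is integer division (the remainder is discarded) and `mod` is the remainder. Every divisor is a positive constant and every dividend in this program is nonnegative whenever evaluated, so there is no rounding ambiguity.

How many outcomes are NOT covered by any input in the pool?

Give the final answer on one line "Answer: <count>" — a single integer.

run #1 (t=5, y=4) records B1=F, B2=E, B3=F, B4=T, B4=F, B5=S, B5=E, B6=F, B7=E, B8=F, B9=F
run #2 (t=15, y=4) records B1=F, B2=E, B3=F, B4=T, B4=F, B5=S, B5=E, B6=F, B7=E, B8=F, B9=F
run #3 (t=10, y=2) records B1=T, B1=F, B2=S, B2=E, B3=F, B4=F, B5=E, B6=F, B7=E, B8=T, B9=T
run #4 (t=7, y=7) records B1=F, B2=E, B3=F, B4=T, B4=F, B5=S, B5=E, B6=F, B7=E, B8=F, B9=F
run #5 (t=16, y=8) records B1=F, B2=E, B3=F, B4=F, B5=E, B6=T, B7=S, B9=F
run #6 (t=12, y=2) records B1=T, B1=F, B2=S, B2=E, B3=F, B4=F, B5=E, B6=F, B7=E, B8=T, B9=T
run #7 (t=8, y=9) records B1=F, B2=E, B3=F, B4=F, B5=E, B6=T, B7=S, B9=F
run #8 (t=11, y=5) records B1=F, B2=E, B3=F, B4=T, B4=F, B5=S, B5=E, B6=T, B7=S, B9=F
run #9 (t=7, y=9) records B1=F, B2=E, B3=F, B4=T, B4=F, B5=S, B5=E, B6=T, B7=S, B9=F
run #10 (t=9, y=3) records B1=F, B2=E, B3=F, B4=T, B4=F, B5=S, B5=E, B6=T, B7=S, B9=F
union over the pool: B1=T, B1=F, B2=S, B2=E, B3=F, B4=T, B4=F, B5=S, B5=E, B6=T, B6=F, B7=S, B7=E, B8=T, B8=F, B9=T, B9=F
uncovered (1 of 18): B3=T

Answer: 1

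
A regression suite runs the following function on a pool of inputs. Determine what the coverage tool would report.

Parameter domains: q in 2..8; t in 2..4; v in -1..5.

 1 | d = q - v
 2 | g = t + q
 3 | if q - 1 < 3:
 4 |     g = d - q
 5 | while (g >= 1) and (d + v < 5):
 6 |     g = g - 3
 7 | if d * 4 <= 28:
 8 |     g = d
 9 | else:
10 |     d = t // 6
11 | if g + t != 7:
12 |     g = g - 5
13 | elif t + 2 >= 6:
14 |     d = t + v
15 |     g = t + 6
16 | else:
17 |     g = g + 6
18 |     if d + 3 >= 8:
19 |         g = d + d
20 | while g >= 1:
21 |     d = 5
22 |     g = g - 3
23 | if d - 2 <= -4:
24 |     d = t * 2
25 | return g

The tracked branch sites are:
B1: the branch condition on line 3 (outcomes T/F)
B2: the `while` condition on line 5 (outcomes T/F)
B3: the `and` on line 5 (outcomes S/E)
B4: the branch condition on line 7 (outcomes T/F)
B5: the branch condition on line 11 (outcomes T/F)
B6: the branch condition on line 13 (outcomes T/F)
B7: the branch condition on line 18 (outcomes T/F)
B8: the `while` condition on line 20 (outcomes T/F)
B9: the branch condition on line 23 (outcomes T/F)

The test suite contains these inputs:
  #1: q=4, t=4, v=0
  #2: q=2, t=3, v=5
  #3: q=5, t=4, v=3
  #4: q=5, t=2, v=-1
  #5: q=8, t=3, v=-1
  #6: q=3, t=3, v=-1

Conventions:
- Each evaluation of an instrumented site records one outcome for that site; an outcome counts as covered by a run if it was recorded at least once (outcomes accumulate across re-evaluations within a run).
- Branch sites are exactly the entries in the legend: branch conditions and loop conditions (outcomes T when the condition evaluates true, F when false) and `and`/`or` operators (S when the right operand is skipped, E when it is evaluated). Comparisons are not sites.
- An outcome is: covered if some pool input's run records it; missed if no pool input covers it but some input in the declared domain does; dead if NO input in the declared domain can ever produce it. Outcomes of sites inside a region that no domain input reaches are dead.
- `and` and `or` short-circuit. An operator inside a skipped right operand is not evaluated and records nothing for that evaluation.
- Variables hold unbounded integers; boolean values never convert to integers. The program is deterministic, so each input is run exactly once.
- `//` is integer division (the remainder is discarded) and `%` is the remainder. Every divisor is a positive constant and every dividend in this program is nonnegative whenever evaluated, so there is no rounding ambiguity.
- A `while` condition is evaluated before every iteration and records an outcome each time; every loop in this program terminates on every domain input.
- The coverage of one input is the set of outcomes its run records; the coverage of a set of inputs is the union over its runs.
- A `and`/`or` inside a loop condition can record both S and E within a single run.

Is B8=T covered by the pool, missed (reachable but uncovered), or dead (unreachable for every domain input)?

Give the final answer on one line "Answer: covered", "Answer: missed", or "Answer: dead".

B8=T is recorded by pool input(s) 4, 5, 6 -> covered

Answer: covered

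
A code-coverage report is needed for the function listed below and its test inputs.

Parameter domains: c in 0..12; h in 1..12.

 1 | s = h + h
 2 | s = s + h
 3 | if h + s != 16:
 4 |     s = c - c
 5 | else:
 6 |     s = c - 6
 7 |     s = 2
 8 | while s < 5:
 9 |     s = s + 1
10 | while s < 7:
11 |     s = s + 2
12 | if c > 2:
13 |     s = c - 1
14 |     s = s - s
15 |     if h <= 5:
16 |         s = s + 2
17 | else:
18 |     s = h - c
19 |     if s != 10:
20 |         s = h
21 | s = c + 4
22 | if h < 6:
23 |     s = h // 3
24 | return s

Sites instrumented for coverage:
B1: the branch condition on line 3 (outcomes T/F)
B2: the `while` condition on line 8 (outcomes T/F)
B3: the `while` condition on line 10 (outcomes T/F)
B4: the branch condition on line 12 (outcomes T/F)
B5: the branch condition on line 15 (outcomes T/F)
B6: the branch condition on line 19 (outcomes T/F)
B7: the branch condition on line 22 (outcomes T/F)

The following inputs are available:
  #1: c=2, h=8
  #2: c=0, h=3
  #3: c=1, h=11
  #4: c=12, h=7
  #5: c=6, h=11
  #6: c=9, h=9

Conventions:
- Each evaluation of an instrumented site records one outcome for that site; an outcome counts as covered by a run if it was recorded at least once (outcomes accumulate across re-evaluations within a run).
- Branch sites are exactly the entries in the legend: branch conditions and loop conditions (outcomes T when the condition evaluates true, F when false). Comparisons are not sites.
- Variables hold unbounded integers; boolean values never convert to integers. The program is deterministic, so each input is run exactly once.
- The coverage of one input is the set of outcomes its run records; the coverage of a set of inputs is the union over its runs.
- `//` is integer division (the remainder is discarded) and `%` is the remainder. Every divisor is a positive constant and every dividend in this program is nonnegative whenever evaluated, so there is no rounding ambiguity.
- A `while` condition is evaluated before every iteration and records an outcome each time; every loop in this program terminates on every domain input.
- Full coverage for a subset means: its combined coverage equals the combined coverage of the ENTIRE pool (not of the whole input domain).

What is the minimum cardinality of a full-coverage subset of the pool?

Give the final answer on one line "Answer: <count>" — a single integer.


input #1 (c=2, h=8): events B1->T, B2->T, B2->T, B2->T, B2->T, B2->T, B2->F, B3->T, B3->F, B4->F, B6->T, B7->F; covers B1=T, B2=T, B2=F, B3=T, B3=F, B4=F, B6=T, B7=F
input #2 (c=0, h=3): events B1->T, B2->T, B2->T, B2->T, B2->T, B2->T, B2->F, B3->T, B3->F, B4->F, B6->T, B7->T; covers B1=T, B2=T, B2=F, B3=T, B3=F, B4=F, B6=T, B7=T
input #3 (c=1, h=11): events B1->T, B2->T, B2->T, B2->T, B2->T, B2->T, B2->F, B3->T, B3->F, B4->F, B6->F, B7->F; covers B1=T, B2=T, B2=F, B3=T, B3=F, B4=F, B6=F, B7=F
input #4 (c=12, h=7): events B1->T, B2->T, B2->T, B2->T, B2->T, B2->T, B2->F, B3->T, B3->F, B4->T, B5->F, B7->F; covers B1=T, B2=T, B2=F, B3=T, B3=F, B4=T, B5=F, B7=F
input #5 (c=6, h=11): events B1->T, B2->T, B2->T, B2->T, B2->T, B2->T, B2->F, B3->T, B3->F, B4->T, B5->F, B7->F; covers B1=T, B2=T, B2=F, B3=T, B3=F, B4=T, B5=F, B7=F
input #6 (c=9, h=9): events B1->T, B2->T, B2->T, B2->T, B2->T, B2->T, B2->F, B3->T, B3->F, B4->T, B5->F, B7->F; covers B1=T, B2=T, B2=F, B3=T, B3=F, B4=T, B5=F, B7=F
together the pool reaches 12 outcomes: B1=T, B2=T, B2=F, B3=T, B3=F, B4=T, B4=F, B5=F, B6=T, B6=F, B7=T, B7=F
no size-1 subset reaches all 12 outcomes (best union: 8/12)
no size-2 subset reaches all 12 outcomes (best union: 11/12)
at size 3, {2, 3, 4} reaches all 12 outcomes; every lexicographically earlier size-3 subset fails
Answer: 3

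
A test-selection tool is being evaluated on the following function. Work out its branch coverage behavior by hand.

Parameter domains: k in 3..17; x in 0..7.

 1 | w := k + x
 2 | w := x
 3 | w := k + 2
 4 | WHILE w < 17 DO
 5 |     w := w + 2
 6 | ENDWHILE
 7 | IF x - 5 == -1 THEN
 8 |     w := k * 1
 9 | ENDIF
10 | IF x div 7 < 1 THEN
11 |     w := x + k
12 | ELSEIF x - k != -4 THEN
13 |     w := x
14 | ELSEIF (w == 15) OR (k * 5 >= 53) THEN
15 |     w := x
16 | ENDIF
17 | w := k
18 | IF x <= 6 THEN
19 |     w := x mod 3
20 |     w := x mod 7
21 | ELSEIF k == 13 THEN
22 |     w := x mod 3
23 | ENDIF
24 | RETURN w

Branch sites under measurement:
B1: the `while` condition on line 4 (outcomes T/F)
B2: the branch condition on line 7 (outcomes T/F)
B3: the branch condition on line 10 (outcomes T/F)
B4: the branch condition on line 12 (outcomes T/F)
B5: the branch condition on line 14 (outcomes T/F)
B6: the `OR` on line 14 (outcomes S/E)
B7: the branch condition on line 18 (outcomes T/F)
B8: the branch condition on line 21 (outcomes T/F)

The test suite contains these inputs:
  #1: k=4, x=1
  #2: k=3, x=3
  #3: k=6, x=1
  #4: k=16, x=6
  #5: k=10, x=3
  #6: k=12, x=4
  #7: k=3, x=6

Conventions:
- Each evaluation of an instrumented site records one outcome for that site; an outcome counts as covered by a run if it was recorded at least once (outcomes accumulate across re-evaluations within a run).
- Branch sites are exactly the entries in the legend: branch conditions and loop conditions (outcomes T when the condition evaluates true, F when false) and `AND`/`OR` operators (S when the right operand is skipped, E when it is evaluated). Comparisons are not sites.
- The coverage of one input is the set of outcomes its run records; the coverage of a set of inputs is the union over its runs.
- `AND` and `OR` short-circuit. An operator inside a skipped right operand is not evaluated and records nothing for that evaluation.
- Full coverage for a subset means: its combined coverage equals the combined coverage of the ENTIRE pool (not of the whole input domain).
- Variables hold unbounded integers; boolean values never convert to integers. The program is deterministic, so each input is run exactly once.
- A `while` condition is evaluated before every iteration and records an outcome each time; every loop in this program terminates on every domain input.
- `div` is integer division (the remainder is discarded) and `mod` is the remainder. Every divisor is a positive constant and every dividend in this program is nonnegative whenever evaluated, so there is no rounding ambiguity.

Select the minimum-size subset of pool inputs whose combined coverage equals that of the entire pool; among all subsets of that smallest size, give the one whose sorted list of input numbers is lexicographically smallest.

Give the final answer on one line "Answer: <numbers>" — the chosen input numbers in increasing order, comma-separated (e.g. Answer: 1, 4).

test 1 (k=4, x=1) hits B1=T, B1=F, B2=F, B3=T, B7=T
test 2 (k=3, x=3) hits B1=T, B1=F, B2=F, B3=T, B7=T
test 3 (k=6, x=1) hits B1=T, B1=F, B2=F, B3=T, B7=T
test 4 (k=16, x=6) hits B1=F, B2=F, B3=T, B7=T
test 5 (k=10, x=3) hits B1=T, B1=F, B2=F, B3=T, B7=T
test 6 (k=12, x=4) hits B1=T, B1=F, B2=T, B3=T, B7=T
test 7 (k=3, x=6) hits B1=T, B1=F, B2=F, B3=T, B7=T
pool-wide coverage (6 outcomes): B1=T, B1=F, B2=T, B2=F, B3=T, B7=T
checked all size-1 subsets: none covers 6 outcomes (max 5/6)
at size 2, {1, 6} reaches all 6 outcomes; every lexicographically earlier size-2 subset fails

Answer: 1, 6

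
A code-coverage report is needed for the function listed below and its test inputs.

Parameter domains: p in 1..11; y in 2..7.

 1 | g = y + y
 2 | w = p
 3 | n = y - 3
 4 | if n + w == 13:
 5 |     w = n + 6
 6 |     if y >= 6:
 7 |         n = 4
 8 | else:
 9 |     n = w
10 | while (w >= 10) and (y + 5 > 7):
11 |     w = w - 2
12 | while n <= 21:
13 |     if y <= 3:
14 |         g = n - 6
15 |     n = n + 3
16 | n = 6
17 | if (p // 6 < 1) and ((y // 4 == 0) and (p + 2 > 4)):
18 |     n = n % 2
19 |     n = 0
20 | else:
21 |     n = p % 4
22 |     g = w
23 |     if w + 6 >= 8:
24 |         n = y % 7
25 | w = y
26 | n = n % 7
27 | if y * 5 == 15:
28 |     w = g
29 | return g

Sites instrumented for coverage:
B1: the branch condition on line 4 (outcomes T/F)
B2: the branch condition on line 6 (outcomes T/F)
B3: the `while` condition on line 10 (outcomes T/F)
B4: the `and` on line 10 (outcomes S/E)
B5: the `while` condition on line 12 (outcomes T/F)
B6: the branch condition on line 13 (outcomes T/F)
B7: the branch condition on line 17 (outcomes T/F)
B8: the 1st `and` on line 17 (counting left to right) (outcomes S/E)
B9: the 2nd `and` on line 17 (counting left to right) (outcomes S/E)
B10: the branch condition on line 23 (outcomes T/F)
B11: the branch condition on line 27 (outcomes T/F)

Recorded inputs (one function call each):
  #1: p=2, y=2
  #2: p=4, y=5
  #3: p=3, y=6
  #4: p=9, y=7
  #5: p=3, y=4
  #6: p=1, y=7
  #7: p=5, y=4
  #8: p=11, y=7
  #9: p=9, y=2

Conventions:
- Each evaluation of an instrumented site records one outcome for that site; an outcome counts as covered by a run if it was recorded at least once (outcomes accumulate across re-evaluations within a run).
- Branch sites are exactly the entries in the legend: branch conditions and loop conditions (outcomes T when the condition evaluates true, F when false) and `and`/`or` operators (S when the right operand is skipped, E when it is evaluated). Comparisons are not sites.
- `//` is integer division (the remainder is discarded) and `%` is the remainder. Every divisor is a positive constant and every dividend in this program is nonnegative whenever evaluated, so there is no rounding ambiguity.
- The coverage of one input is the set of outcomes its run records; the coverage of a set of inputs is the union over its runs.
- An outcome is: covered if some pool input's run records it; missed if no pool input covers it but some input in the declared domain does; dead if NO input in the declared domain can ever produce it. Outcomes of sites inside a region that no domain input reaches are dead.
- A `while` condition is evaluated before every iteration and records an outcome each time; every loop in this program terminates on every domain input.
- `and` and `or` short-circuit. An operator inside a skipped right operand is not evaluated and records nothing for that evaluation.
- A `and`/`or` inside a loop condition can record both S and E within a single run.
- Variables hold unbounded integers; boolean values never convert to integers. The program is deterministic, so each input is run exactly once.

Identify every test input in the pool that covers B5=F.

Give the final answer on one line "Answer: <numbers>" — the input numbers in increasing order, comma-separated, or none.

input #1 (p=2, y=2): hits B5=F
input #2 (p=4, y=5): hits B5=F
input #3 (p=3, y=6): hits B5=F
input #4 (p=9, y=7): hits B5=F
input #5 (p=3, y=4): hits B5=F
input #6 (p=1, y=7): hits B5=F
input #7 (p=5, y=4): hits B5=F
input #8 (p=11, y=7): hits B5=F
input #9 (p=9, y=2): hits B5=F

Answer: 1, 2, 3, 4, 5, 6, 7, 8, 9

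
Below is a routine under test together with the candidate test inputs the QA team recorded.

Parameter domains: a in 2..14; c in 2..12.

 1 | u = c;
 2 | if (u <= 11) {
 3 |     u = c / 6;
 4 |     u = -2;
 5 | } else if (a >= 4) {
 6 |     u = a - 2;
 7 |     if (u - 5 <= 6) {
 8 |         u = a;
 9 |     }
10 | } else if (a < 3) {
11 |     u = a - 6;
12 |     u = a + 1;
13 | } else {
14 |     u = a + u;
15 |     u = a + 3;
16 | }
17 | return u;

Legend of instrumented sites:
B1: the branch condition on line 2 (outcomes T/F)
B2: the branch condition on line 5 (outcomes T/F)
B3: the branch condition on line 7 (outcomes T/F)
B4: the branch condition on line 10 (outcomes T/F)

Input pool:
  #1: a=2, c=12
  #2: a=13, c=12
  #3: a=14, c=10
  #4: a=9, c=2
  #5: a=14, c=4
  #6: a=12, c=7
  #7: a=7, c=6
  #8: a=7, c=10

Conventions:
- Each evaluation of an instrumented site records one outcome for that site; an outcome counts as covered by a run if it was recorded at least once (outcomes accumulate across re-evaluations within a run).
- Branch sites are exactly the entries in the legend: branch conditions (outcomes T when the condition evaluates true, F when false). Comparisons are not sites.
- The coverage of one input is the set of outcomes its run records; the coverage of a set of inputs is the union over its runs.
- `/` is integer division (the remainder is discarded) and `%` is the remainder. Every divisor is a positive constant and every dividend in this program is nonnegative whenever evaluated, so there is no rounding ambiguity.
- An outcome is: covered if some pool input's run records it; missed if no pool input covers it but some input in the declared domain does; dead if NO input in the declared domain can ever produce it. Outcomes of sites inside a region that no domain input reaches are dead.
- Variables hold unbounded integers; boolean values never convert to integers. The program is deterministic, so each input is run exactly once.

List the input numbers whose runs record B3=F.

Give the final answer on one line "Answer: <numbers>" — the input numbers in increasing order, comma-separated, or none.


input #1 (a=2, c=12): never hits B3=F
input #2 (a=13, c=12): never hits B3=F
input #3 (a=14, c=10): never hits B3=F
input #4 (a=9, c=2): never hits B3=F
input #5 (a=14, c=4): never hits B3=F
input #6 (a=12, c=7): never hits B3=F
input #7 (a=7, c=6): never hits B3=F
input #8 (a=7, c=10): never hits B3=F
Answer: none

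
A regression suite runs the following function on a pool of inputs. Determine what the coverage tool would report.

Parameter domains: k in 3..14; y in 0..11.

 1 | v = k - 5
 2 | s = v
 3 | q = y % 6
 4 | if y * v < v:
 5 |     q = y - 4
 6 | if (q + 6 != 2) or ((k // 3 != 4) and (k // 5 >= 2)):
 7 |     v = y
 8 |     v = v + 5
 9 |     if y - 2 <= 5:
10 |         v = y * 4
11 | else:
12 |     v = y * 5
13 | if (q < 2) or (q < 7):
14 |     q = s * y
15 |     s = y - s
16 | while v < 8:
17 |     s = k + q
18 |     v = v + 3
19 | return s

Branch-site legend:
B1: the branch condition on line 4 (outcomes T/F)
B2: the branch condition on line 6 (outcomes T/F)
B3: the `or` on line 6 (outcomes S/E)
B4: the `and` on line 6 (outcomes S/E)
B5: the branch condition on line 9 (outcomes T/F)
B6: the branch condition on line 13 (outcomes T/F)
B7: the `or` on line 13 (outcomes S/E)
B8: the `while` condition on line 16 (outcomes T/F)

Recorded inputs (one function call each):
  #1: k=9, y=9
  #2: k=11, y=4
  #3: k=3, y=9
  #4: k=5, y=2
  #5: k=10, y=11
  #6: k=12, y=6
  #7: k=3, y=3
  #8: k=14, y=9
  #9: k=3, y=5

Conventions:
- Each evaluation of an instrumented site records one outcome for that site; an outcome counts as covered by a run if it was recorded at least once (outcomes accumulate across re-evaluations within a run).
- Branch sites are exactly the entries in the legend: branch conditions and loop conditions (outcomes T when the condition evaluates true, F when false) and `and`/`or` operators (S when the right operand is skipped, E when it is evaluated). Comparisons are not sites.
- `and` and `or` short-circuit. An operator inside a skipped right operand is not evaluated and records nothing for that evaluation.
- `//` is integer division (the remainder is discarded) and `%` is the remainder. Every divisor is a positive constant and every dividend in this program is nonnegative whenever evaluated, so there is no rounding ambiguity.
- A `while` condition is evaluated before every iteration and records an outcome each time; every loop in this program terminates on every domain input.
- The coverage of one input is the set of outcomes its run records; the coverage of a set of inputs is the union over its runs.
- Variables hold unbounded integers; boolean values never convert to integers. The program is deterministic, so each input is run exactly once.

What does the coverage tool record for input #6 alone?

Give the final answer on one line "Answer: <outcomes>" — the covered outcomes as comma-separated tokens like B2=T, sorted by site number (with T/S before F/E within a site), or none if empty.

Running input #6 (k=12, y=6), event by event:
  B1->F, B3->S, B2->T, B5->T, B7->S, B6->T, B8->F
as a set, this run covers: B1=F, B2=T, B3=S, B5=T, B6=T, B7=S, B8=F

Answer: B1=F, B2=T, B3=S, B5=T, B6=T, B7=S, B8=F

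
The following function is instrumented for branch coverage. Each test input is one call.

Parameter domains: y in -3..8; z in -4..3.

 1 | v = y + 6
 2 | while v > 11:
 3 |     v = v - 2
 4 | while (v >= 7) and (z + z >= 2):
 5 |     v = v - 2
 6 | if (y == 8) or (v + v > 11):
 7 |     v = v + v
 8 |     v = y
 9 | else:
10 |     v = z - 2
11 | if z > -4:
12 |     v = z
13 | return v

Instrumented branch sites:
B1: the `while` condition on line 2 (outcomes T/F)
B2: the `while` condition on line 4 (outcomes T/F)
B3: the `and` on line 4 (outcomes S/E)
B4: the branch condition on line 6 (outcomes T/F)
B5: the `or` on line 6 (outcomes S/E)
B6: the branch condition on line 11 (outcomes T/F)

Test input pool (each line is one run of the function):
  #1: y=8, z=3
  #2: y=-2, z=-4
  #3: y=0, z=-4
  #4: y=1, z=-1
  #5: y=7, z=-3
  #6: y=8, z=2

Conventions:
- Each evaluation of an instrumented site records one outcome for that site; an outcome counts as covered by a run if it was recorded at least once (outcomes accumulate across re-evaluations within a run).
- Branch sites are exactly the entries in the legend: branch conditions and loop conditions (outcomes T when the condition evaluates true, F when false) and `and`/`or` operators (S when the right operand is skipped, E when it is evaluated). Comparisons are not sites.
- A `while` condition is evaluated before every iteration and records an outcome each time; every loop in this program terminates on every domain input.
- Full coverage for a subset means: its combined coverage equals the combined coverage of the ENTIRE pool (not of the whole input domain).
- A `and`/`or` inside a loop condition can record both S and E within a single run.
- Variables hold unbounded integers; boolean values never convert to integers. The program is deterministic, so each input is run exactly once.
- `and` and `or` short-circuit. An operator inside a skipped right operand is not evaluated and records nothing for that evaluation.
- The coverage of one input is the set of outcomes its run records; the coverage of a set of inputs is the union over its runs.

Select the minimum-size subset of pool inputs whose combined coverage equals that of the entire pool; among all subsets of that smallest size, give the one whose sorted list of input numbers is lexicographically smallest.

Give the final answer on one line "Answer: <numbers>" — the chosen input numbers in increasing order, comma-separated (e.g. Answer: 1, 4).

run #1 (y=8, z=3) runs B1->T, B1->T, B1->F, B3->E, B2->T, B3->E, B2->T, B3->S, B2->F, B5->S, B4->T, B6->T; records B1=T, B1=F, B2=T, B2=F, B3=S, B3=E, B4=T, B5=S, B6=T
run #2 (y=-2, z=-4) runs B1->F, B3->S, B2->F, B5->E, B4->F, B6->F; records B1=F, B2=F, B3=S, B4=F, B5=E, B6=F
run #3 (y=0, z=-4) runs B1->F, B3->S, B2->F, B5->E, B4->T, B6->F; records B1=F, B2=F, B3=S, B4=T, B5=E, B6=F
run #4 (y=1, z=-1) runs B1->F, B3->E, B2->F, B5->E, B4->T, B6->T; records B1=F, B2=F, B3=E, B4=T, B5=E, B6=T
run #5 (y=7, z=-3) runs B1->T, B1->F, B3->E, B2->F, B5->E, B4->T, B6->T; records B1=T, B1=F, B2=F, B3=E, B4=T, B5=E, B6=T
run #6 (y=8, z=2) runs B1->T, B1->T, B1->F, B3->E, B2->T, B3->E, B2->T, B3->S, B2->F, B5->S, B4->T, B6->T; records B1=T, B1=F, B2=T, B2=F, B3=S, B3=E, B4=T, B5=S, B6=T
union over all inputs: B1=T, B1=F, B2=T, B2=F, B3=S, B3=E, B4=T, B4=F, B5=S, B5=E, B6=T, B6=F (12 outcomes)
no size-1 subset reaches all 12 outcomes (best union: 9/12)
at size 2, {1, 2} reaches all 12 outcomes; every lexicographically earlier size-2 subset fails

Answer: 1, 2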